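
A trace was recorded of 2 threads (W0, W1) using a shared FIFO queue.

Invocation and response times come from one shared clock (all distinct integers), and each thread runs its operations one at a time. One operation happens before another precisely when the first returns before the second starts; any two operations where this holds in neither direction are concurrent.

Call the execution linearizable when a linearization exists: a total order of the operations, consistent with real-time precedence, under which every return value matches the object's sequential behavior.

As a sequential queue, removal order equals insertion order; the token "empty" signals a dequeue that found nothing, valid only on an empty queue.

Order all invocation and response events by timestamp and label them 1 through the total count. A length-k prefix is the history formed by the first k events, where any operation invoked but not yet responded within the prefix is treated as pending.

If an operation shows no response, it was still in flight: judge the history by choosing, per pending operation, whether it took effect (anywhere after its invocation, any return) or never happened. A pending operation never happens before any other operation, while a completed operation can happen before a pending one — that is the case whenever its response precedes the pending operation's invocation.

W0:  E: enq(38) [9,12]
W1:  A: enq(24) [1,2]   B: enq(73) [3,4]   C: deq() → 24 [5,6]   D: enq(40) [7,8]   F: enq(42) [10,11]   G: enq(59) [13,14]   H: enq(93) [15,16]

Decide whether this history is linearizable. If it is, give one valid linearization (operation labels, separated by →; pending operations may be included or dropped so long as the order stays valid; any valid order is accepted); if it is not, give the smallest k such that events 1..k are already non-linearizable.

1. A enq(24), leaving queue <24>
2. B enq(73), leaving queue <24,73>
3. C deq() → 24, leaving queue <73>
4. D enq(40), leaving queue <73,40>
5. E enq(38), leaving queue <73,40,38>
6. F enq(42), leaving queue <73,40,38,42>
7. G enq(59), leaving queue <73,40,38,42,59>
8. H enq(93), leaving queue <73,40,38,42,59,93>

linearizable — witness: A → B → C → D → E → F → G → H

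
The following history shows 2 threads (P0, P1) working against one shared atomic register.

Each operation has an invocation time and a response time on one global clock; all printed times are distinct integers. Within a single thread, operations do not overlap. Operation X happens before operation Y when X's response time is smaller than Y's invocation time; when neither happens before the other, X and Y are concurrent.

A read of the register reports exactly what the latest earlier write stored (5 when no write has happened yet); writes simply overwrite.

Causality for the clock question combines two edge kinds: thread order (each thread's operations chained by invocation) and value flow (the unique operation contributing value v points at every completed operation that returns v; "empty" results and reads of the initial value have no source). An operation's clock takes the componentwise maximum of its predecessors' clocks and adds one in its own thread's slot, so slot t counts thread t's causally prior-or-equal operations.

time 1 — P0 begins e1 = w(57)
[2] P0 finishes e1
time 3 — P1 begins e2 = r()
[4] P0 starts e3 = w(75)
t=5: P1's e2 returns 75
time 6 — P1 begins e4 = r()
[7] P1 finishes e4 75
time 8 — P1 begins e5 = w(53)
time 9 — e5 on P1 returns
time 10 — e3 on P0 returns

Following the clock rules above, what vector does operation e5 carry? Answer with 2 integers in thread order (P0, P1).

(2, 3)

invoked at 1, e1 has no predecessors; its own P0 bump gives (1, 0)
VC(e3, invoked at 4): max of VC(e1)=(1, 0), then +1 on thread P0 → (2, 0)
VC(e2, invoked at 3): max of VC(e3)=(2, 0), then +1 on thread P1 → (2, 1)
VC(e4, invoked at 6): max of VC(e2)=(2, 1), VC(e3)=(2, 0), then +1 on thread P1 → (2, 2)
VC(e5, invoked at 8): max of VC(e4)=(2, 2), then +1 on thread P1 → (2, 3)
target: VC(e5) = (2, 3)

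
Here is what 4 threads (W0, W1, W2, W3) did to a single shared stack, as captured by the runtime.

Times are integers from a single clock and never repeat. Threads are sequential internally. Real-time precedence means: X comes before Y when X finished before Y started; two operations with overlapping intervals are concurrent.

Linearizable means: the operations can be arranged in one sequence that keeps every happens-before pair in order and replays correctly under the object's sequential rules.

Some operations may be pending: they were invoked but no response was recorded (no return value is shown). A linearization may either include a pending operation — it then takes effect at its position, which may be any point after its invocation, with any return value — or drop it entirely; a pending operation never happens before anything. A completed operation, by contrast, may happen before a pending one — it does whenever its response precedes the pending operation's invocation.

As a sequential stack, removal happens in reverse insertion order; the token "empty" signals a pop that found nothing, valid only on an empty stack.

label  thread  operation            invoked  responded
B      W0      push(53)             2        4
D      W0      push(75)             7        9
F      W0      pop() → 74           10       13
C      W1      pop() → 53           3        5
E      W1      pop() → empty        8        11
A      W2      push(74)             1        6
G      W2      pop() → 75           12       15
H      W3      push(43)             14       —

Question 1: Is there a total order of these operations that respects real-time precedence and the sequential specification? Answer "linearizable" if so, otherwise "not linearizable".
the violation lands at event 11, E's response at time 11: events 1..10 linearize, events 1..11 do not
checked exhaustively: 12 real-time-consistent orders of 5 completed operations, zero legal stack replays
include/drop combinations of the 1 pending operation (F) were all tried; none helps
e.g. A, B, C, D, E (pending dropped): illegal at step 5, since E pop() → empty cannot apply there
e.g. A, B, C, E, D (pending dropped): illegal at step 4, since E pop() → empty cannot apply there

not linearizable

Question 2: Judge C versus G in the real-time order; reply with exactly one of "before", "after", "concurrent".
C spans [3,5], G spans [12,15]
resp(C)=5 < inv(G)=12

before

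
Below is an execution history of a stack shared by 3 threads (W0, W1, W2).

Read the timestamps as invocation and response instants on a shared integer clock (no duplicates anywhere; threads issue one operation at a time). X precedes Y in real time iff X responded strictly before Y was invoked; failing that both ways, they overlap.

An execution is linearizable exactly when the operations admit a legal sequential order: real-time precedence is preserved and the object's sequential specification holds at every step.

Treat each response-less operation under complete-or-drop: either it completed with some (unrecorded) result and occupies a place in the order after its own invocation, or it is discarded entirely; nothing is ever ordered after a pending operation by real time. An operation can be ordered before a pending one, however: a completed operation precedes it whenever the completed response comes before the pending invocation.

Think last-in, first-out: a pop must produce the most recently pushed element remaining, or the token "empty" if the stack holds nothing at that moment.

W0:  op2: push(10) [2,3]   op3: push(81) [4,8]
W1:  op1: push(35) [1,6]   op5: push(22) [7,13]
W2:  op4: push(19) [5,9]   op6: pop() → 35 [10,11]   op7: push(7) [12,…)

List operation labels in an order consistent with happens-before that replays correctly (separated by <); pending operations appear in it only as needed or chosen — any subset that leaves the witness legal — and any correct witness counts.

op2 < op3 < op4 < op1 < op6 < op5

after step 1 (op2 push(10)): stack <10>
after step 2 (op3 push(81)): stack <10,81>
after step 3 (op4 push(19)): stack <10,81,19>
after step 4 (op1 push(35)): stack <10,81,19,35>
after step 5 (op6 pop() → 35): stack <10,81,19>
after step 6 (op5 push(22)): stack <10,81,19,22>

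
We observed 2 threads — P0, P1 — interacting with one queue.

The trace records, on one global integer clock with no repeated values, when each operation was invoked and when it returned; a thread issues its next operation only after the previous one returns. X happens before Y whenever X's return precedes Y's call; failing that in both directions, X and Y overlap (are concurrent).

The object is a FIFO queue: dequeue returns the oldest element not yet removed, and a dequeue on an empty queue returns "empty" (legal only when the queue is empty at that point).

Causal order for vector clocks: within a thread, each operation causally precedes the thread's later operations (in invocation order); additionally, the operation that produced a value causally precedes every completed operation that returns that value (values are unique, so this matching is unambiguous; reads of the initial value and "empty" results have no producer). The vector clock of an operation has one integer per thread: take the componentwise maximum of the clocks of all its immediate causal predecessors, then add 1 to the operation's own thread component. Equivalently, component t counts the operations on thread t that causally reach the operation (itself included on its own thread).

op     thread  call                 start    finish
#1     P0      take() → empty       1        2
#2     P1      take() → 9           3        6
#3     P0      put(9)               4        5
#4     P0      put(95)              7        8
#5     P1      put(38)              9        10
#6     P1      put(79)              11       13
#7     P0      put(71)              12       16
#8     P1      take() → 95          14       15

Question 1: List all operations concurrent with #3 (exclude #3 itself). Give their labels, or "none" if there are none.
#2

concurrent with #3 ([4,5]): every op whose interval crosses 4..5
#1 [1,2]: before
#2 [3,6]: concurrent
#4 [7,8]: after
#5 [9,10]: after
#6 [11,13]: after
#7 [12,16]: after
#8 [14,15]: after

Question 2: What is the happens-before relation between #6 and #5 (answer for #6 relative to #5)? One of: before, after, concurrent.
after

#6 spans [11,13], #5 spans [9,10]
resp(#5)=10 < inv(#6)=11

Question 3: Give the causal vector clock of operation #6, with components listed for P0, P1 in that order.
(2, 3)

#1, invoked 1, has no incoming edges; only P0's bump applies → (1, 0)
#3 (invocation 4): componentwise max over VC(#1)=(1, 0), +1 at P0, giving (2, 0)
#2 (invocation 3): componentwise max over VC(#3)=(2, 0), +1 at P1, giving (2, 1)
#4 (invocation 7): componentwise max over VC(#3)=(2, 0), +1 at P0, giving (3, 0)
#5 (invocation 9): componentwise max over VC(#2)=(2, 1), +1 at P1, giving (2, 2)
#7 (invocation 12): componentwise max over VC(#4)=(3, 0), +1 at P0, giving (4, 0)
#6 (invocation 11): componentwise max over VC(#5)=(2, 2), +1 at P1, giving (2, 3)
#8 (invocation 14): componentwise max over VC(#4)=(3, 0), VC(#6)=(2, 3), +1 at P1, giving (3, 4)
target: VC(#6) = (2, 3)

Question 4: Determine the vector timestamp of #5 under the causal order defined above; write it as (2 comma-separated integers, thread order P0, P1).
(2, 2)

root op #1, invoked 1: fresh clock plus P0's own tick → (1, 0)
invoked at 4, #3 merges VC(#1)=(1, 0) and bumps P0's slot → (2, 0)
invoked at 3, #2 merges VC(#3)=(2, 0) and bumps P1's slot → (2, 1)
invoked at 7, #4 merges VC(#3)=(2, 0) and bumps P0's slot → (3, 0)
invoked at 9, #5 merges VC(#2)=(2, 1) and bumps P1's slot → (2, 2)
invoked at 12, #7 merges VC(#4)=(3, 0) and bumps P0's slot → (4, 0)
invoked at 11, #6 merges VC(#5)=(2, 2) and bumps P1's slot → (2, 3)
invoked at 14, #8 merges VC(#4)=(3, 0), VC(#6)=(2, 3) and bumps P1's slot → (3, 4)
target: VC(#5) = (2, 2)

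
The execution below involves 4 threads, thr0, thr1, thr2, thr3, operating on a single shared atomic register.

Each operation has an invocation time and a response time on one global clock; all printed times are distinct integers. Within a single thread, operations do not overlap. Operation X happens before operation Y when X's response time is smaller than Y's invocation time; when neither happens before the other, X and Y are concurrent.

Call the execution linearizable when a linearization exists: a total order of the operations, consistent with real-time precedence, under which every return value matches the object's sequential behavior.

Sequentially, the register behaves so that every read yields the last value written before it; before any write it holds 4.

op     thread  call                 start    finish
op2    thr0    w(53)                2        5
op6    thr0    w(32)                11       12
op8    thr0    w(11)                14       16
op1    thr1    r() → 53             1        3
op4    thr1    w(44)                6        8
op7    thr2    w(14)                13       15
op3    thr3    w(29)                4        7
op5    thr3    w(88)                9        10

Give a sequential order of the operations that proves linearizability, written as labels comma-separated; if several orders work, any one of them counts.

op2, op1, op3, op4, op5, op6, op7, op8

step 1: op2 w(53) — value 53
step 2: op1 r() → 53 — value 53
step 3: op3 w(29) — value 29
step 4: op4 w(44) — value 44
step 5: op5 w(88) — value 88
step 6: op6 w(32) — value 32
step 7: op7 w(14) — value 14
step 8: op8 w(11) — value 11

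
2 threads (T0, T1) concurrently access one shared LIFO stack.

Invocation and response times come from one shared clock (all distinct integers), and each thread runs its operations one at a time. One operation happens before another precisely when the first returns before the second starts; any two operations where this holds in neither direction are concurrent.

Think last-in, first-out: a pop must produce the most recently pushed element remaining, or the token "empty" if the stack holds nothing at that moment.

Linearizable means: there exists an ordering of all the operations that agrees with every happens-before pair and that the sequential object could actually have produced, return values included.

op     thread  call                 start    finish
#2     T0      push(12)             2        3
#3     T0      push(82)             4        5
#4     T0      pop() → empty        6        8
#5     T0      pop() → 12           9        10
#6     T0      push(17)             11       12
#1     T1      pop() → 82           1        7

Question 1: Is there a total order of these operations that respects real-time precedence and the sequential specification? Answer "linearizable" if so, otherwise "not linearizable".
not linearizable

through event 7 a valid linearization exists; event 8 (#4 responding at time 8) ends that
checked exhaustively: 4 real-time-consistent orders of 4 completed operations, zero legal LIFO stack replays
take #1, #2, #3, #4: step 1 already fails, because #1 pop() → 82 cannot occur there
take #2, #1, #3, #4: step 2 already fails, because #1 pop() → 82 cannot occur there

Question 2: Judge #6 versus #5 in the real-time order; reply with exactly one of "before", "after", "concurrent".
after

#6 spans [11,12], #5 spans [9,10]
resp(#5)=10 < inv(#6)=11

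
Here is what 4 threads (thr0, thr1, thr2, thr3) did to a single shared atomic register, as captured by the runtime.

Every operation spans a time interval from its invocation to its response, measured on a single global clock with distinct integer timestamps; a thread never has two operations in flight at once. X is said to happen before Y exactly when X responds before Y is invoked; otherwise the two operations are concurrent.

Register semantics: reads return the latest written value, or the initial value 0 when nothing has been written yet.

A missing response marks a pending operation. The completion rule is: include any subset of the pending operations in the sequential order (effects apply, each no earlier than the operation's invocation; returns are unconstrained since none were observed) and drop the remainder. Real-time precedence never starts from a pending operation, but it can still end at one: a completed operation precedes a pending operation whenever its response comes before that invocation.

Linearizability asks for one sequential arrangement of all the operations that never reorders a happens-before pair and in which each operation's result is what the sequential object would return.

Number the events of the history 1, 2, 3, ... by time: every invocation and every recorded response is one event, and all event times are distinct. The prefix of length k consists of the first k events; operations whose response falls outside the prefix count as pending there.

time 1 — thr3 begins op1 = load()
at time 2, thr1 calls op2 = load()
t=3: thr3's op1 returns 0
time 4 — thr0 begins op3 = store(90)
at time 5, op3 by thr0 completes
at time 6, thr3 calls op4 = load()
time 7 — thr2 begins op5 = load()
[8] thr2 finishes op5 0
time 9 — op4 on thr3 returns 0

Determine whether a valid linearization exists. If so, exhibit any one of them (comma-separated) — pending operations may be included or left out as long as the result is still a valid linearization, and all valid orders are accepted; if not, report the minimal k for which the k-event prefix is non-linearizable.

events 1..7 are fine; event 8 — the response of op5 at time 8 — makes the prefix non-linearizable
the completed operations (3 total) allow one real-time order; the atomic register replay rejects it
including or dropping the 2 pending operations (op2, op4) in any combination fails
sample order op1, op3, op5 (pending dropped) stalls at step 3 — op5 load() → 0 has no legal effect

not linearizable — minimal violating prefix: 8 events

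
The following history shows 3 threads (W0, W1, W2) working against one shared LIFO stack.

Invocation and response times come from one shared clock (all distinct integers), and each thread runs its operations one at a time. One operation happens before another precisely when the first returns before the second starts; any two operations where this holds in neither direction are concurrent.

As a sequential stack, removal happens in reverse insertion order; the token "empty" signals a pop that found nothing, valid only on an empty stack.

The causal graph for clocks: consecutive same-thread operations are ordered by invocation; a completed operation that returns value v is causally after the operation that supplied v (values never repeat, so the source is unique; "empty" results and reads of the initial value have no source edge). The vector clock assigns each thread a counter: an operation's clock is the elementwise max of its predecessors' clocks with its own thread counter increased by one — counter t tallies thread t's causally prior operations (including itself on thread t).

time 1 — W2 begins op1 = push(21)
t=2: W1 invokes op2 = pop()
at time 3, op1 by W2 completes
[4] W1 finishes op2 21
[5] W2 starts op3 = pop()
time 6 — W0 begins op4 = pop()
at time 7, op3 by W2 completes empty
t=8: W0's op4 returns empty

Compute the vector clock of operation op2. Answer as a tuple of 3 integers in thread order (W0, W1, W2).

VC(op1, invoked at 1): no causal predecessors; +1 on W2 → (0, 0, 1)
VC(op4, invoked at 6): no causal predecessors; +1 on W0 → (1, 0, 0)
op3 (invocation 5): componentwise max over VC(op1)=(0, 0, 1), +1 at W2, giving (0, 0, 2)
op2 (invocation 2): componentwise max over VC(op1)=(0, 0, 1), +1 at W1, giving (0, 1, 1)
target: VC(op2) = (0, 1, 1)

(0, 1, 1)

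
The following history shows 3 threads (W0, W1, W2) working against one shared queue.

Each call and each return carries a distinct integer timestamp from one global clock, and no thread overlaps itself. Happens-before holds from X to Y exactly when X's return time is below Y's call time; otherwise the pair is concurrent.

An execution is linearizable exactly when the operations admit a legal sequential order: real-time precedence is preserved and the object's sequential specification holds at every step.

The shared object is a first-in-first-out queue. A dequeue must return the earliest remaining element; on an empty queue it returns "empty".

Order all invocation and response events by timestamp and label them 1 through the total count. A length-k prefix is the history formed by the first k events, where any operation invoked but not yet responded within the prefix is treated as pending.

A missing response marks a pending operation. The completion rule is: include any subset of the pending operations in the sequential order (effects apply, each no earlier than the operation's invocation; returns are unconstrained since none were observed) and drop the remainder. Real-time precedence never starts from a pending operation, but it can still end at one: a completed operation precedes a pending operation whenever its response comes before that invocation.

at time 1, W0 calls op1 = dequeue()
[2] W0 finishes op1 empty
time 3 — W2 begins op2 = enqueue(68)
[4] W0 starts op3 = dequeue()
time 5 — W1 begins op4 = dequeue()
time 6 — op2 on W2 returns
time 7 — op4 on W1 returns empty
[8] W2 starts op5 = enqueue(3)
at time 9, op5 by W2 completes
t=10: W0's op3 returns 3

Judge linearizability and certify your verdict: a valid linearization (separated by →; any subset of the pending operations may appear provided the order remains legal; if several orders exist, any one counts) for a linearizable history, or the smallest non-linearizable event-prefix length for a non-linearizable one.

already the first 10 events (up to op3's response at time 10) admit no linearization; the first 9 still do
no legal order exists: 8 real-time-consistent candidates over 5 completed queue operations, all rejected
one such order, op1, op2, op3, op4, op5, breaks at step 3 where op3 dequeue() → 3 is illegal
one such order, op1, op2, op4, op3, op5, breaks at step 3 where op4 dequeue() → empty is illegal

not linearizable — minimal violating prefix: 10 events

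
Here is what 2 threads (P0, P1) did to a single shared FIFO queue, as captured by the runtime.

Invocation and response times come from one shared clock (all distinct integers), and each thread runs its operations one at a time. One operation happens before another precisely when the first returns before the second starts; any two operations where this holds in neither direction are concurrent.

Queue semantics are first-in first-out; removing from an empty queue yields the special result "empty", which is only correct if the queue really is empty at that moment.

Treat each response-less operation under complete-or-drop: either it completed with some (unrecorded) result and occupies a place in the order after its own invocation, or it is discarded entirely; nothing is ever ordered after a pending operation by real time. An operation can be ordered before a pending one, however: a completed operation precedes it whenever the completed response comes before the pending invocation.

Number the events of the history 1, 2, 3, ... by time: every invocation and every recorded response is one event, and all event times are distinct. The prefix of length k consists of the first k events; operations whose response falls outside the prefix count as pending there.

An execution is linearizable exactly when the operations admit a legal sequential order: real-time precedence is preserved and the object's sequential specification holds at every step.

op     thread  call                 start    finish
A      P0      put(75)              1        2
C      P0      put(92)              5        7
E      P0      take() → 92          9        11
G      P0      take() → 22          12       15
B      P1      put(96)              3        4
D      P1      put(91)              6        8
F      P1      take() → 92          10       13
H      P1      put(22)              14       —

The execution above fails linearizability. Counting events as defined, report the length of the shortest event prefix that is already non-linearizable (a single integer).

events 1..10 are still linearizable — one witness is A, B, C, D:
1. A put(75), leaving queue <75>
2. B put(96), leaving queue <75,96>
3. C put(92), leaving queue <75,96,92>
4. D put(91), leaving queue <75,96,92,91>
with event 11 included (E responding at time 11), all real-time-consistent orders fail
include/drop combinations of the 1 pending operation (F) were all tried; none helps
one such order, A, B, C, D, E (pending dropped), breaks at step 5 where E take() → 92 is illegal
one such order, A, B, D, C, E (pending dropped), breaks at step 5 where E take() → 92 is illegal

11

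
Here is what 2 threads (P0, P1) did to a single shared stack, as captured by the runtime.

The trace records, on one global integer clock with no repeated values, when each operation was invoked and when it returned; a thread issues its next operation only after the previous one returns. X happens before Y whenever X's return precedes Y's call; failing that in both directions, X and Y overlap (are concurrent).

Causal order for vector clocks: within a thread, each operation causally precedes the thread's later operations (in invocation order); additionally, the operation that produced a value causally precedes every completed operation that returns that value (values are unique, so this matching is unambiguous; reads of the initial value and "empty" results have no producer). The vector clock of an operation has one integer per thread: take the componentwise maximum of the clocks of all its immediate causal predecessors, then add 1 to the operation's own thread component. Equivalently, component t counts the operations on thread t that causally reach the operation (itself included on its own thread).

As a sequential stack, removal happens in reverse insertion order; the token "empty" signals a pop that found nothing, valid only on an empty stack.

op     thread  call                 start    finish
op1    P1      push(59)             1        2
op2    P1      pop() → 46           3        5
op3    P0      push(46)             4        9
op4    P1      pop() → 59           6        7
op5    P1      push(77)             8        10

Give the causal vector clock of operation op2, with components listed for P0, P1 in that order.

root op op1, invoked 1: fresh clock plus P1's own tick → (0, 1)
root op op3, invoked 4: fresh clock plus P0's own tick → (1, 0)
op2 (invocation 3): componentwise max over VC(op1)=(0, 1), VC(op3)=(1, 0), +1 at P1, giving (1, 2)
op4 (invocation 6): componentwise max over VC(op1)=(0, 1), VC(op2)=(1, 2), +1 at P1, giving (1, 3)
op5 (invocation 8): componentwise max over VC(op4)=(1, 3), +1 at P1, giving (1, 4)
target: VC(op2) = (1, 2)

(1, 2)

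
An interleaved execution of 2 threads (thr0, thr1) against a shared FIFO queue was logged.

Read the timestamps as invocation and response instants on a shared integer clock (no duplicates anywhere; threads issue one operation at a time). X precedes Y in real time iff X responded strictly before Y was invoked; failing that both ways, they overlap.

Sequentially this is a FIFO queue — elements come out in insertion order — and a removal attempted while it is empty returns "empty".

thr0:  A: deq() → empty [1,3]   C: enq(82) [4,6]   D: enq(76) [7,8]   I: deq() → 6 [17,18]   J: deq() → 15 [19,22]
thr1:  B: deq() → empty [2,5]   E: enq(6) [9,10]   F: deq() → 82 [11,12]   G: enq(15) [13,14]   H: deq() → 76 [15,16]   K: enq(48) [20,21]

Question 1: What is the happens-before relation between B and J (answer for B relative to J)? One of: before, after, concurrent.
before

B spans [2,5], J spans [19,22]
resp(B)=5 < inv(J)=19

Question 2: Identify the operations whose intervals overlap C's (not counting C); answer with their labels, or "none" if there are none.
B

C spans [4,6]: anything still running between times 4 and 6 counts as concurrent
A [1,3]: before
B [2,5]: concurrent
D [7,8]: after
E [9,10]: after
F [11,12]: after
G [13,14]: after
H [15,16]: after
I [17,18]: after
J [19,22]: after
K [20,21]: after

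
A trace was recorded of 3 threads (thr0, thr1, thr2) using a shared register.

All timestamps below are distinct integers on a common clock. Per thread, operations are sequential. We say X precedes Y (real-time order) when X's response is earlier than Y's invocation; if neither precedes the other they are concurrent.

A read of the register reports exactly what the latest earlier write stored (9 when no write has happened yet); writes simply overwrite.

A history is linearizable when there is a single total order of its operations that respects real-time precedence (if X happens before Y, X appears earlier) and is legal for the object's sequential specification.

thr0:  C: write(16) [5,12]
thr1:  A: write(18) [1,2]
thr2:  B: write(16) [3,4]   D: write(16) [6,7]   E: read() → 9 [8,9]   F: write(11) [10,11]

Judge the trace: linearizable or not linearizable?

through event 8 a valid linearization exists; event 9 (E responding at time 9) ends that
exhaustive check: the 4 completed register ops admit one real-time order; illegal
completion choices over the 1 pending operation (C) were checked; none helps
take A, B, D, E (pending dropped): step 4 already fails, because E read() → 9 cannot occur there

not linearizable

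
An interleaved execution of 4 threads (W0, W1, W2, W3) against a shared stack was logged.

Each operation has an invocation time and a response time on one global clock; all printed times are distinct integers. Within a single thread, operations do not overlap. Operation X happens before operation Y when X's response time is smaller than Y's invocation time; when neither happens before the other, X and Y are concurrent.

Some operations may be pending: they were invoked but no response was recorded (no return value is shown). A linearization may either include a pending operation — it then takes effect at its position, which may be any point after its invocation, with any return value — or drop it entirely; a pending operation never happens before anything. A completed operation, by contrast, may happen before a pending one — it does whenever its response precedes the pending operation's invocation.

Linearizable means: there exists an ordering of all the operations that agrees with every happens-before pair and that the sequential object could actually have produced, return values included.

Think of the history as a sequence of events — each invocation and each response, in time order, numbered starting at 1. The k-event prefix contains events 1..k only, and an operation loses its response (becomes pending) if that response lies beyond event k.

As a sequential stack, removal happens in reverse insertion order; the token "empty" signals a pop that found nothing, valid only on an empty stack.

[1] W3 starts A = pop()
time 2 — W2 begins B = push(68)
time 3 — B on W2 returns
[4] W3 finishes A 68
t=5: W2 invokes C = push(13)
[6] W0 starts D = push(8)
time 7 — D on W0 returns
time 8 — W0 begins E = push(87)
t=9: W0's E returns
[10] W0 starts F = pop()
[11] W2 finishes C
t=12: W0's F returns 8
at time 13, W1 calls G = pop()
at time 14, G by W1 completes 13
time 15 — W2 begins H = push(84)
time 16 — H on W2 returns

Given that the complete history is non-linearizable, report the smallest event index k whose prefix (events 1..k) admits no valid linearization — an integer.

12

one valid order for events 1..11 is B, A, C, D, E:
1. B push(68), leaving stack <68>
2. A pop() → 68, leaving stack <>
3. C push(13), leaving stack <13>
4. D push(8), leaving stack <13,8>
5. E push(87), leaving stack <13,8,87>
with event 12 included (F responding at time 12), all real-time-consistent orders fail
e.g. A, B, C, D, E, F: illegal at step 1, since A pop() → 68 cannot apply there
e.g. A, B, D, C, E, F: illegal at step 1, since A pop() → 68 cannot apply there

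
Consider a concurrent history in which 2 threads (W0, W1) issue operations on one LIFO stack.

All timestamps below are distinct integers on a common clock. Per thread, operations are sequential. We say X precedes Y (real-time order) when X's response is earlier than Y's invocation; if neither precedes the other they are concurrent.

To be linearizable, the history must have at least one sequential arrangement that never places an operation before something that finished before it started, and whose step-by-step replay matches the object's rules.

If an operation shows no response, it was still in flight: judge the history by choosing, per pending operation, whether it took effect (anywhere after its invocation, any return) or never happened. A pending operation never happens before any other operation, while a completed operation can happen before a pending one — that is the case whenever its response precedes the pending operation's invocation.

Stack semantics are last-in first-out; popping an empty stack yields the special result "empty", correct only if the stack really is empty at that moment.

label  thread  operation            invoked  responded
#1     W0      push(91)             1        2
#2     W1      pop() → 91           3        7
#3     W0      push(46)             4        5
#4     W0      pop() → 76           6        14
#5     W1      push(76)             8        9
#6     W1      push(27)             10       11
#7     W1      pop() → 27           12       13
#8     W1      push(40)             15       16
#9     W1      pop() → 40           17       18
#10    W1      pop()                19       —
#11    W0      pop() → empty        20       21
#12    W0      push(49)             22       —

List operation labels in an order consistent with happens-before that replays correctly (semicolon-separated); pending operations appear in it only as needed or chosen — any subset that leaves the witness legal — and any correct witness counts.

1. #1 push(91), leaving stack <91>
2. #2 pop() → 91, leaving stack <>
3. #3 push(46), leaving stack <46>
4. #5 push(76), leaving stack <46,76>
5. #4 pop() → 76, leaving stack <46>
6. #6 push(27), leaving stack <46,27>
7. #7 pop() → 27, leaving stack <46>
8. #8 push(40), leaving stack <46,40>
9. #9 pop() → 40, leaving stack <46>
10. #10 pop() (pending, included), leaving stack <>
11. #11 pop() → empty, leaving stack <>

#1; #2; #3; #5; #4; #6; #7; #8; #9; #10; #11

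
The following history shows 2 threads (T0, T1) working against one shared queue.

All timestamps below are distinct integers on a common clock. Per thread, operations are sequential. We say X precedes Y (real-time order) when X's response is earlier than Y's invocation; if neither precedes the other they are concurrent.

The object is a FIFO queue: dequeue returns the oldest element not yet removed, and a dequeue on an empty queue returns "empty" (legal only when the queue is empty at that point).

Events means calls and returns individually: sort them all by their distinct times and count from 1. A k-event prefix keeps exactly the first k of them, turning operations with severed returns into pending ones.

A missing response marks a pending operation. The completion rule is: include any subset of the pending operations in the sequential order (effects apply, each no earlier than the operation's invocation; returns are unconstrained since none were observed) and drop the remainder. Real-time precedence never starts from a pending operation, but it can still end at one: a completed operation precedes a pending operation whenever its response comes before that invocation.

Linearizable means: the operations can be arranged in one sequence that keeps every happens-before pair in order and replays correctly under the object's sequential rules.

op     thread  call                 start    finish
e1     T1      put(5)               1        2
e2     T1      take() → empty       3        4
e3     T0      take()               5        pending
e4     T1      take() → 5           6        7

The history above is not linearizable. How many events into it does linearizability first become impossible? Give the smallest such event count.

4

events 1..3 are linearizable, e.g. via e1:
1. e1 put(5), leaving queue <5>
with event 4 included (e2 responding at time 4), all real-time-consistent orders fail
e.g. e1, e2: illegal at step 2, since e2 take() → empty cannot apply there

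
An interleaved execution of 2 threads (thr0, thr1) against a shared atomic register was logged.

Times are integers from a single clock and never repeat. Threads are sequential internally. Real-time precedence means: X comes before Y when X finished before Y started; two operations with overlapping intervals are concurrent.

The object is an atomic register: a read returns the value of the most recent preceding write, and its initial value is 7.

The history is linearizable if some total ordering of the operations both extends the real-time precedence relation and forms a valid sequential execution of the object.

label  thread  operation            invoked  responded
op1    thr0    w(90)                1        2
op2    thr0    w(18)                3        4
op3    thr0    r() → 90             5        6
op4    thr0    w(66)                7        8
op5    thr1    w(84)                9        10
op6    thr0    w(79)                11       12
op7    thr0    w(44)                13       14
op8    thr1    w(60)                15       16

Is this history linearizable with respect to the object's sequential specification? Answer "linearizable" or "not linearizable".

the violation lands at event 6, op3's response at time 6: events 1..5 linearize, events 1..6 do not
a single order respects real time; the 3 completed atomic register operations fail replay along it
for example op1, op2, op3 fails at step 3: op3 r() → 90 is not legal there

not linearizable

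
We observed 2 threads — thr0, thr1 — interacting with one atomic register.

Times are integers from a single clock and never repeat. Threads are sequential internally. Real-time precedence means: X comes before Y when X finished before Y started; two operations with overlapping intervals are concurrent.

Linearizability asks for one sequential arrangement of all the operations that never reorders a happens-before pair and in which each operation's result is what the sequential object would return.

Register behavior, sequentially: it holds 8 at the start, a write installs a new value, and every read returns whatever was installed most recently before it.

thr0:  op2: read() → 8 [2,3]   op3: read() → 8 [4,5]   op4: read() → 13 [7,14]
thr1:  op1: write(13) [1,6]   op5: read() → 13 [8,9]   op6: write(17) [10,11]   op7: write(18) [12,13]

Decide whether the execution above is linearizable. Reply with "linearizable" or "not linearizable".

linearizable

one valid linearization: op2, op3, op1, op4, op5, op6, op7
1. op2 read() → 8, leaving value 8
2. op3 read() → 8, leaving value 8
3. op1 write(13), leaving value 13
4. op4 read() → 13, leaving value 13
5. op5 read() → 13, leaving value 13
6. op6 write(17), leaving value 17
7. op7 write(18), leaving value 18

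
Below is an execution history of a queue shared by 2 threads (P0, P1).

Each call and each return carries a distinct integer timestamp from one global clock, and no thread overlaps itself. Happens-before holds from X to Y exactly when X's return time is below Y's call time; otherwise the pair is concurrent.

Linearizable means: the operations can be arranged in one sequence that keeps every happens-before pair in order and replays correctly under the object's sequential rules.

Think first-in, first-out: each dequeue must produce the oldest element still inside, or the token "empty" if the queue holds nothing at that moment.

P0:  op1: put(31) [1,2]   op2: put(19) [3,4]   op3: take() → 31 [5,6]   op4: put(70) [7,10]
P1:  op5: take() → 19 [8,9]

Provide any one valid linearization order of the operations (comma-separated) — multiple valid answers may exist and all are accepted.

1. op1 put(31), leaving queue <31>
2. op2 put(19), leaving queue <31,19>
3. op3 take() → 31, leaving queue <19>
4. op4 put(70), leaving queue <19,70>
5. op5 take() → 19, leaving queue <70>

op1, op2, op3, op4, op5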